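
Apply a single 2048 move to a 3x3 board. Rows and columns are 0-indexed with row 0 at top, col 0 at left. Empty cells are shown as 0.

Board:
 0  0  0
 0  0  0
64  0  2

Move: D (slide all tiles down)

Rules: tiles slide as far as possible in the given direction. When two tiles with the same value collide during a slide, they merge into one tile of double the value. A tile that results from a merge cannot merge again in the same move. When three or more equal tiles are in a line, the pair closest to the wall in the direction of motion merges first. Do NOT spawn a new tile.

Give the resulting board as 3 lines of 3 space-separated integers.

Answer:  0  0  0
 0  0  0
64  0  2

Derivation:
Slide down:
col 0: [0, 0, 64] -> [0, 0, 64]
col 1: [0, 0, 0] -> [0, 0, 0]
col 2: [0, 0, 2] -> [0, 0, 2]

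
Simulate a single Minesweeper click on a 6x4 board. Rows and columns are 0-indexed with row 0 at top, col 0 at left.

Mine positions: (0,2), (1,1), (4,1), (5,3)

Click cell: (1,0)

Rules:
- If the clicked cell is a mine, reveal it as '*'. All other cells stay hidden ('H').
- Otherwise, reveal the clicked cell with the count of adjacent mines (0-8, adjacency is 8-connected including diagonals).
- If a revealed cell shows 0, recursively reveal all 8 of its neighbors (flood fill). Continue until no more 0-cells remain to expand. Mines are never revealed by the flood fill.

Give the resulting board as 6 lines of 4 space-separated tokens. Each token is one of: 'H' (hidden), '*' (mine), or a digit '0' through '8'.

H H H H
1 H H H
H H H H
H H H H
H H H H
H H H H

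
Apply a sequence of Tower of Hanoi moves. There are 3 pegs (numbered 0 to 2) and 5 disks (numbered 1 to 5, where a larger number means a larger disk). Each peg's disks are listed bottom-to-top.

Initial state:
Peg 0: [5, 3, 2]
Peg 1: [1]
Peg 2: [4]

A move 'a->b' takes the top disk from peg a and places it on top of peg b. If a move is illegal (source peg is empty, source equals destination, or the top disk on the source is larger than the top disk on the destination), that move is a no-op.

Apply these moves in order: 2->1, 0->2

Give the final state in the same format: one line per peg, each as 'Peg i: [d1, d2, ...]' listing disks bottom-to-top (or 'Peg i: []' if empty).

Answer: Peg 0: [5, 3]
Peg 1: [1]
Peg 2: [4, 2]

Derivation:
After move 1 (2->1):
Peg 0: [5, 3, 2]
Peg 1: [1]
Peg 2: [4]

After move 2 (0->2):
Peg 0: [5, 3]
Peg 1: [1]
Peg 2: [4, 2]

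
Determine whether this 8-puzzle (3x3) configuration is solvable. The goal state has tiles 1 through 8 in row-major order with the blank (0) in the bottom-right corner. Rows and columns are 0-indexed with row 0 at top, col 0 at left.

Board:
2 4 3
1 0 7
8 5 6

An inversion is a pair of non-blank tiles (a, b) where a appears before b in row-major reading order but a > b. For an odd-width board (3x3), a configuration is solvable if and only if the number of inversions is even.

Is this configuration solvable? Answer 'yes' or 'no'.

Answer: yes

Derivation:
Inversions (pairs i<j in row-major order where tile[i] > tile[j] > 0): 8
8 is even, so the puzzle is solvable.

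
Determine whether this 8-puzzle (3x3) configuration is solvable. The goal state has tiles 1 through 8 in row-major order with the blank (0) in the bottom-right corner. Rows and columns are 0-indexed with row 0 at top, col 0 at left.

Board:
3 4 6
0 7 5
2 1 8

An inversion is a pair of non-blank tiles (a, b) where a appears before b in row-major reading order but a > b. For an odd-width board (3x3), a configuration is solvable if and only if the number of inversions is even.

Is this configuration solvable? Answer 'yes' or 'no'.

Answer: no

Derivation:
Inversions (pairs i<j in row-major order where tile[i] > tile[j] > 0): 13
13 is odd, so the puzzle is not solvable.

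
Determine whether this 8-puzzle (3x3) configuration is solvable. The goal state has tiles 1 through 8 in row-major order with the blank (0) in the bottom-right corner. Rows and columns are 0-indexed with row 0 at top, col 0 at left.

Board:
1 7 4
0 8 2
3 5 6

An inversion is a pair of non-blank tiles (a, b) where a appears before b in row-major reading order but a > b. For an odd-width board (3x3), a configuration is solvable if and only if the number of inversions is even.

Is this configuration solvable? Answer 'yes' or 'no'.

Answer: no

Derivation:
Inversions (pairs i<j in row-major order where tile[i] > tile[j] > 0): 11
11 is odd, so the puzzle is not solvable.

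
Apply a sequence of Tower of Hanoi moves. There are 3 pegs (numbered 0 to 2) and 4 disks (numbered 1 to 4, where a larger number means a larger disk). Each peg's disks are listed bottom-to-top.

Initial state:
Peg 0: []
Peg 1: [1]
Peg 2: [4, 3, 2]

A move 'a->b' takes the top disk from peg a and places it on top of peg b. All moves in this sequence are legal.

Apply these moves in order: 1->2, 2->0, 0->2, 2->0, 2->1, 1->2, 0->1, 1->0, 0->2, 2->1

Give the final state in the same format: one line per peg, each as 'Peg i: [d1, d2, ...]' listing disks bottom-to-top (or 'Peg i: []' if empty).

Answer: Peg 0: []
Peg 1: [1]
Peg 2: [4, 3, 2]

Derivation:
After move 1 (1->2):
Peg 0: []
Peg 1: []
Peg 2: [4, 3, 2, 1]

After move 2 (2->0):
Peg 0: [1]
Peg 1: []
Peg 2: [4, 3, 2]

After move 3 (0->2):
Peg 0: []
Peg 1: []
Peg 2: [4, 3, 2, 1]

After move 4 (2->0):
Peg 0: [1]
Peg 1: []
Peg 2: [4, 3, 2]

After move 5 (2->1):
Peg 0: [1]
Peg 1: [2]
Peg 2: [4, 3]

After move 6 (1->2):
Peg 0: [1]
Peg 1: []
Peg 2: [4, 3, 2]

After move 7 (0->1):
Peg 0: []
Peg 1: [1]
Peg 2: [4, 3, 2]

After move 8 (1->0):
Peg 0: [1]
Peg 1: []
Peg 2: [4, 3, 2]

After move 9 (0->2):
Peg 0: []
Peg 1: []
Peg 2: [4, 3, 2, 1]

After move 10 (2->1):
Peg 0: []
Peg 1: [1]
Peg 2: [4, 3, 2]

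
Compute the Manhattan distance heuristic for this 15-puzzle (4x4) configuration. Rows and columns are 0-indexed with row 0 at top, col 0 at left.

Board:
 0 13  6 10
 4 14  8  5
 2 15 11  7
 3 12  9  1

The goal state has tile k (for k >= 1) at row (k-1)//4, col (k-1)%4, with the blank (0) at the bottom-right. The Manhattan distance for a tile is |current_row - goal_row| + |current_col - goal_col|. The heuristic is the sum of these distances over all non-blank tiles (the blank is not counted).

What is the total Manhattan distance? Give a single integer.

Tile 13: at (0,1), goal (3,0), distance |0-3|+|1-0| = 4
Tile 6: at (0,2), goal (1,1), distance |0-1|+|2-1| = 2
Tile 10: at (0,3), goal (2,1), distance |0-2|+|3-1| = 4
Tile 4: at (1,0), goal (0,3), distance |1-0|+|0-3| = 4
Tile 14: at (1,1), goal (3,1), distance |1-3|+|1-1| = 2
Tile 8: at (1,2), goal (1,3), distance |1-1|+|2-3| = 1
Tile 5: at (1,3), goal (1,0), distance |1-1|+|3-0| = 3
Tile 2: at (2,0), goal (0,1), distance |2-0|+|0-1| = 3
Tile 15: at (2,1), goal (3,2), distance |2-3|+|1-2| = 2
Tile 11: at (2,2), goal (2,2), distance |2-2|+|2-2| = 0
Tile 7: at (2,3), goal (1,2), distance |2-1|+|3-2| = 2
Tile 3: at (3,0), goal (0,2), distance |3-0|+|0-2| = 5
Tile 12: at (3,1), goal (2,3), distance |3-2|+|1-3| = 3
Tile 9: at (3,2), goal (2,0), distance |3-2|+|2-0| = 3
Tile 1: at (3,3), goal (0,0), distance |3-0|+|3-0| = 6
Sum: 4 + 2 + 4 + 4 + 2 + 1 + 3 + 3 + 2 + 0 + 2 + 5 + 3 + 3 + 6 = 44

Answer: 44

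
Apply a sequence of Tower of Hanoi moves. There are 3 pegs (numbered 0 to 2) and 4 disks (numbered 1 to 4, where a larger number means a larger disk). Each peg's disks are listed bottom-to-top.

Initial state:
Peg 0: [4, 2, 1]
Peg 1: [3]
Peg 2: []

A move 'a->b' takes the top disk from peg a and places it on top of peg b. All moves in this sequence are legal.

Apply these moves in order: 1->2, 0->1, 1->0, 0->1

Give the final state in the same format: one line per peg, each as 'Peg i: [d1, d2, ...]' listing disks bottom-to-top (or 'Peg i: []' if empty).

Answer: Peg 0: [4, 2]
Peg 1: [1]
Peg 2: [3]

Derivation:
After move 1 (1->2):
Peg 0: [4, 2, 1]
Peg 1: []
Peg 2: [3]

After move 2 (0->1):
Peg 0: [4, 2]
Peg 1: [1]
Peg 2: [3]

After move 3 (1->0):
Peg 0: [4, 2, 1]
Peg 1: []
Peg 2: [3]

After move 4 (0->1):
Peg 0: [4, 2]
Peg 1: [1]
Peg 2: [3]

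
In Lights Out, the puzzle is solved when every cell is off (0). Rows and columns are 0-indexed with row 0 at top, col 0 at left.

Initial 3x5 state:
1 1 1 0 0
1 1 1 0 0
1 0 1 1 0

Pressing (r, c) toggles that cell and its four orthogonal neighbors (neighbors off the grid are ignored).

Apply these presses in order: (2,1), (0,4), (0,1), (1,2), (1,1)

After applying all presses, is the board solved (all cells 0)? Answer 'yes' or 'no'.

After press 1 at (2,1):
1 1 1 0 0
1 0 1 0 0
0 1 0 1 0

After press 2 at (0,4):
1 1 1 1 1
1 0 1 0 1
0 1 0 1 0

After press 3 at (0,1):
0 0 0 1 1
1 1 1 0 1
0 1 0 1 0

After press 4 at (1,2):
0 0 1 1 1
1 0 0 1 1
0 1 1 1 0

After press 5 at (1,1):
0 1 1 1 1
0 1 1 1 1
0 0 1 1 0

Lights still on: 10

Answer: no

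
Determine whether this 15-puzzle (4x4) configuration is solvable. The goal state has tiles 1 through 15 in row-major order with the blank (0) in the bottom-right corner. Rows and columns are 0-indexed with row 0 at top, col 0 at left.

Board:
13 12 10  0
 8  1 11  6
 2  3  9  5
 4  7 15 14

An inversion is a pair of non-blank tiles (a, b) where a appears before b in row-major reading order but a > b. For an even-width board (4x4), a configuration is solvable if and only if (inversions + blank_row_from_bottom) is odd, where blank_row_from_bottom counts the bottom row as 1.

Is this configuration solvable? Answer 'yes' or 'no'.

Inversions: 55
Blank is in row 0 (0-indexed from top), which is row 4 counting from the bottom (bottom = 1).
55 + 4 = 59, which is odd, so the puzzle is solvable.

Answer: yes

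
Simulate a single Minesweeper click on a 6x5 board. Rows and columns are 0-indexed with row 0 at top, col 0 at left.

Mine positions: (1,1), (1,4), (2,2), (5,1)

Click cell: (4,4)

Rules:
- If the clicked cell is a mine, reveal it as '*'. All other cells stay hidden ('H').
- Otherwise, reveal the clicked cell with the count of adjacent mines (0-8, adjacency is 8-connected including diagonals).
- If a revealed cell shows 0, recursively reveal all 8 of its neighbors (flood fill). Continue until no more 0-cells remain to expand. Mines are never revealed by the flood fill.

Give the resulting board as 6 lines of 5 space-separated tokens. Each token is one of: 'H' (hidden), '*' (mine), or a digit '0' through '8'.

H H H H H
H H H H H
H H H 2 1
H H 1 1 0
H H 1 0 0
H H 1 0 0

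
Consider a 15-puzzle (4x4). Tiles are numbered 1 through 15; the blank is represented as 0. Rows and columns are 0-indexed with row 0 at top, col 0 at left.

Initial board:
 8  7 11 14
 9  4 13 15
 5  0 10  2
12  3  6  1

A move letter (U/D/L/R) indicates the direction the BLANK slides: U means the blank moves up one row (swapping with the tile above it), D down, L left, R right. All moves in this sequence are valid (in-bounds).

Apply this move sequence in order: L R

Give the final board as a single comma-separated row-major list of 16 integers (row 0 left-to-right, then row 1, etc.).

Answer: 8, 7, 11, 14, 9, 4, 13, 15, 5, 0, 10, 2, 12, 3, 6, 1

Derivation:
After move 1 (L):
 8  7 11 14
 9  4 13 15
 0  5 10  2
12  3  6  1

After move 2 (R):
 8  7 11 14
 9  4 13 15
 5  0 10  2
12  3  6  1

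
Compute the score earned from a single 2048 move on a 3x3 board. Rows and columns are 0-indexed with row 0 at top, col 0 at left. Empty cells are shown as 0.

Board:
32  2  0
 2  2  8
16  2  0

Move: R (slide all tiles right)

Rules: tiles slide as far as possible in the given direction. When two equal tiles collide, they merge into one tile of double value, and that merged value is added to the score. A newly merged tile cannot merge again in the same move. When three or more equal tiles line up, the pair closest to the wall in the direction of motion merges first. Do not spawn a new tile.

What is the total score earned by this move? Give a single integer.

Answer: 4

Derivation:
Slide right:
row 0: [32, 2, 0] -> [0, 32, 2]  score +0 (running 0)
row 1: [2, 2, 8] -> [0, 4, 8]  score +4 (running 4)
row 2: [16, 2, 0] -> [0, 16, 2]  score +0 (running 4)
Board after move:
 0 32  2
 0  4  8
 0 16  2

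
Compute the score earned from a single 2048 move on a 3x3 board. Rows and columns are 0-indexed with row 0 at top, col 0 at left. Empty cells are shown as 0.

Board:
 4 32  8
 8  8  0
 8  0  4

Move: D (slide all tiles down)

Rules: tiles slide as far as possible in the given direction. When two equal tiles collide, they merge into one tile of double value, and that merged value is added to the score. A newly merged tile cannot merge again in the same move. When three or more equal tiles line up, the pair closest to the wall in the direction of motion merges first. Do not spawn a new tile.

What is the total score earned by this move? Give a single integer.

Slide down:
col 0: [4, 8, 8] -> [0, 4, 16]  score +16 (running 16)
col 1: [32, 8, 0] -> [0, 32, 8]  score +0 (running 16)
col 2: [8, 0, 4] -> [0, 8, 4]  score +0 (running 16)
Board after move:
 0  0  0
 4 32  8
16  8  4

Answer: 16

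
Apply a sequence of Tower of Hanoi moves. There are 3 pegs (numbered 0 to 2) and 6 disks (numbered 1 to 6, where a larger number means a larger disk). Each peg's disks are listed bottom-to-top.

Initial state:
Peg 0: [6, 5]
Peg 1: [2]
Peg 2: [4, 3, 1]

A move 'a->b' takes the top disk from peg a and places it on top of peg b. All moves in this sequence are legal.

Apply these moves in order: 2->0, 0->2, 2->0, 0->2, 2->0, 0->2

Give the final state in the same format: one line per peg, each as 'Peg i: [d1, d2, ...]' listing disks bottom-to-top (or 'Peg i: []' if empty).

After move 1 (2->0):
Peg 0: [6, 5, 1]
Peg 1: [2]
Peg 2: [4, 3]

After move 2 (0->2):
Peg 0: [6, 5]
Peg 1: [2]
Peg 2: [4, 3, 1]

After move 3 (2->0):
Peg 0: [6, 5, 1]
Peg 1: [2]
Peg 2: [4, 3]

After move 4 (0->2):
Peg 0: [6, 5]
Peg 1: [2]
Peg 2: [4, 3, 1]

After move 5 (2->0):
Peg 0: [6, 5, 1]
Peg 1: [2]
Peg 2: [4, 3]

After move 6 (0->2):
Peg 0: [6, 5]
Peg 1: [2]
Peg 2: [4, 3, 1]

Answer: Peg 0: [6, 5]
Peg 1: [2]
Peg 2: [4, 3, 1]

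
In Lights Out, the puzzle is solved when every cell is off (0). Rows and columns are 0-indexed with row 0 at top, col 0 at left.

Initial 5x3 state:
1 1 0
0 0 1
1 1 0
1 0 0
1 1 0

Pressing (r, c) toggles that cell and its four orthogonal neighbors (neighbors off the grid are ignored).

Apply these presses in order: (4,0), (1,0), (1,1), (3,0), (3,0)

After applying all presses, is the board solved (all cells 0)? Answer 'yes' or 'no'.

After press 1 at (4,0):
1 1 0
0 0 1
1 1 0
0 0 0
0 0 0

After press 2 at (1,0):
0 1 0
1 1 1
0 1 0
0 0 0
0 0 0

After press 3 at (1,1):
0 0 0
0 0 0
0 0 0
0 0 0
0 0 0

After press 4 at (3,0):
0 0 0
0 0 0
1 0 0
1 1 0
1 0 0

After press 5 at (3,0):
0 0 0
0 0 0
0 0 0
0 0 0
0 0 0

Lights still on: 0

Answer: yes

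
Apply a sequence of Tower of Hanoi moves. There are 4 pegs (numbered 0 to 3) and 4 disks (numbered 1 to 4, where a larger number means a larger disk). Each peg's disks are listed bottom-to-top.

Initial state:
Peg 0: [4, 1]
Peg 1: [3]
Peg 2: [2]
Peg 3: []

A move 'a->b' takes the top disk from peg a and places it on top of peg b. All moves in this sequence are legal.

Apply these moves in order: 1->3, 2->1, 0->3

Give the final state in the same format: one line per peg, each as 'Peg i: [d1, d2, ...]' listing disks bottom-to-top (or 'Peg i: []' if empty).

After move 1 (1->3):
Peg 0: [4, 1]
Peg 1: []
Peg 2: [2]
Peg 3: [3]

After move 2 (2->1):
Peg 0: [4, 1]
Peg 1: [2]
Peg 2: []
Peg 3: [3]

After move 3 (0->3):
Peg 0: [4]
Peg 1: [2]
Peg 2: []
Peg 3: [3, 1]

Answer: Peg 0: [4]
Peg 1: [2]
Peg 2: []
Peg 3: [3, 1]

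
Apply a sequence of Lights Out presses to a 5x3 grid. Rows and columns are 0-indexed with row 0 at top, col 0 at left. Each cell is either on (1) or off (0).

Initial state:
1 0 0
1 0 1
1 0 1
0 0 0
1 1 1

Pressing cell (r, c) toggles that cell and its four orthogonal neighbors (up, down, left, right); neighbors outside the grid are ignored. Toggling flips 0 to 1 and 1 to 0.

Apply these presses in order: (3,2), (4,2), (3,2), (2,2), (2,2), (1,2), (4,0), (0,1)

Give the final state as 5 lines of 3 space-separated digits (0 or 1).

After press 1 at (3,2):
1 0 0
1 0 1
1 0 0
0 1 1
1 1 0

After press 2 at (4,2):
1 0 0
1 0 1
1 0 0
0 1 0
1 0 1

After press 3 at (3,2):
1 0 0
1 0 1
1 0 1
0 0 1
1 0 0

After press 4 at (2,2):
1 0 0
1 0 0
1 1 0
0 0 0
1 0 0

After press 5 at (2,2):
1 0 0
1 0 1
1 0 1
0 0 1
1 0 0

After press 6 at (1,2):
1 0 1
1 1 0
1 0 0
0 0 1
1 0 0

After press 7 at (4,0):
1 0 1
1 1 0
1 0 0
1 0 1
0 1 0

After press 8 at (0,1):
0 1 0
1 0 0
1 0 0
1 0 1
0 1 0

Answer: 0 1 0
1 0 0
1 0 0
1 0 1
0 1 0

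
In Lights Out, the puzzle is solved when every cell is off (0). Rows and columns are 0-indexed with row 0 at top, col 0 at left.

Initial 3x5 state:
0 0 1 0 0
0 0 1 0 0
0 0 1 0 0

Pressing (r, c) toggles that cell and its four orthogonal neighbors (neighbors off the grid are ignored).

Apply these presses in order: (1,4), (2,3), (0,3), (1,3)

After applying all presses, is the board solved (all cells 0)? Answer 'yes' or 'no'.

Answer: yes

Derivation:
After press 1 at (1,4):
0 0 1 0 1
0 0 1 1 1
0 0 1 0 1

After press 2 at (2,3):
0 0 1 0 1
0 0 1 0 1
0 0 0 1 0

After press 3 at (0,3):
0 0 0 1 0
0 0 1 1 1
0 0 0 1 0

After press 4 at (1,3):
0 0 0 0 0
0 0 0 0 0
0 0 0 0 0

Lights still on: 0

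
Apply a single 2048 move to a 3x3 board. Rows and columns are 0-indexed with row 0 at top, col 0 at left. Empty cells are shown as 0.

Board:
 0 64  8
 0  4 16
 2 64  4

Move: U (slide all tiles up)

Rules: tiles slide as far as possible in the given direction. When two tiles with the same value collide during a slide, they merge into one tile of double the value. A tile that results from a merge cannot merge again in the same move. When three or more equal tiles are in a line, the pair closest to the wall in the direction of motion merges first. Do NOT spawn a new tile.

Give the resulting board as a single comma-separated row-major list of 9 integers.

Slide up:
col 0: [0, 0, 2] -> [2, 0, 0]
col 1: [64, 4, 64] -> [64, 4, 64]
col 2: [8, 16, 4] -> [8, 16, 4]

Answer: 2, 64, 8, 0, 4, 16, 0, 64, 4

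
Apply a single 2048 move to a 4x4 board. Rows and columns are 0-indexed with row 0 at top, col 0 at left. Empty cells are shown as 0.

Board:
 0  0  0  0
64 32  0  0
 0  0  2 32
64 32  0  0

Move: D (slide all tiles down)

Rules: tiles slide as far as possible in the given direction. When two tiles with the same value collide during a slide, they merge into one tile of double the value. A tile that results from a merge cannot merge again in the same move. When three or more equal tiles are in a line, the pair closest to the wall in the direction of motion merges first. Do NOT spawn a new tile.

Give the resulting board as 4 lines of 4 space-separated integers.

Slide down:
col 0: [0, 64, 0, 64] -> [0, 0, 0, 128]
col 1: [0, 32, 0, 32] -> [0, 0, 0, 64]
col 2: [0, 0, 2, 0] -> [0, 0, 0, 2]
col 3: [0, 0, 32, 0] -> [0, 0, 0, 32]

Answer:   0   0   0   0
  0   0   0   0
  0   0   0   0
128  64   2  32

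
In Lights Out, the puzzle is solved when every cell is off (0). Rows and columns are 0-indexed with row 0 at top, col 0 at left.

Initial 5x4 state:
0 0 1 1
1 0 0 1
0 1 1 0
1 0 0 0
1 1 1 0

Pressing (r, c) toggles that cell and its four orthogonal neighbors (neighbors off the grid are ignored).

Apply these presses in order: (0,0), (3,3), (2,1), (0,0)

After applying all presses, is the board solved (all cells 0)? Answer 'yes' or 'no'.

After press 1 at (0,0):
1 1 1 1
0 0 0 1
0 1 1 0
1 0 0 0
1 1 1 0

After press 2 at (3,3):
1 1 1 1
0 0 0 1
0 1 1 1
1 0 1 1
1 1 1 1

After press 3 at (2,1):
1 1 1 1
0 1 0 1
1 0 0 1
1 1 1 1
1 1 1 1

After press 4 at (0,0):
0 0 1 1
1 1 0 1
1 0 0 1
1 1 1 1
1 1 1 1

Lights still on: 15

Answer: no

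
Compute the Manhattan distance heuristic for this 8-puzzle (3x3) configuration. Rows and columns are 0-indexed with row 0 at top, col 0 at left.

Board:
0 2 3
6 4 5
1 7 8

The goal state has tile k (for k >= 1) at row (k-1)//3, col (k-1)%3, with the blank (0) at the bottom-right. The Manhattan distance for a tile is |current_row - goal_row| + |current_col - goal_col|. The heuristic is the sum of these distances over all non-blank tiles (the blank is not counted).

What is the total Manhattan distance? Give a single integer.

Tile 2: (0,1)->(0,1) = 0
Tile 3: (0,2)->(0,2) = 0
Tile 6: (1,0)->(1,2) = 2
Tile 4: (1,1)->(1,0) = 1
Tile 5: (1,2)->(1,1) = 1
Tile 1: (2,0)->(0,0) = 2
Tile 7: (2,1)->(2,0) = 1
Tile 8: (2,2)->(2,1) = 1
Sum: 0 + 0 + 2 + 1 + 1 + 2 + 1 + 1 = 8

Answer: 8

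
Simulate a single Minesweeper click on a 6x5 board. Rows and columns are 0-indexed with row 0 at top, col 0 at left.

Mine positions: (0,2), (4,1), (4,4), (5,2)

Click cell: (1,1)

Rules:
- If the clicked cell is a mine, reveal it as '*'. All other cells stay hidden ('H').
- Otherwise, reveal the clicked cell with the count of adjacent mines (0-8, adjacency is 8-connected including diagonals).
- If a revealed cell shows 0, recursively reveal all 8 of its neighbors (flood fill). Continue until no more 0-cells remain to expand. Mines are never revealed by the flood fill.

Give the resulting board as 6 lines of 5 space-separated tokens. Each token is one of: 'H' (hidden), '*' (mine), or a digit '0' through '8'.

H H H H H
H 1 H H H
H H H H H
H H H H H
H H H H H
H H H H H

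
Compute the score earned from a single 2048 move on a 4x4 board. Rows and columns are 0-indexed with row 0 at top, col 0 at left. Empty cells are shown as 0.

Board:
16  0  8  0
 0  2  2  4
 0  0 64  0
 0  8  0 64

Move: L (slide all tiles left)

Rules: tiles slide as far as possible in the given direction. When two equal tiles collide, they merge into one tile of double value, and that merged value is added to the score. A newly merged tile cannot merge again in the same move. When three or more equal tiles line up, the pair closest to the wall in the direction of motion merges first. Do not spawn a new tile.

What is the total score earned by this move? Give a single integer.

Slide left:
row 0: [16, 0, 8, 0] -> [16, 8, 0, 0]  score +0 (running 0)
row 1: [0, 2, 2, 4] -> [4, 4, 0, 0]  score +4 (running 4)
row 2: [0, 0, 64, 0] -> [64, 0, 0, 0]  score +0 (running 4)
row 3: [0, 8, 0, 64] -> [8, 64, 0, 0]  score +0 (running 4)
Board after move:
16  8  0  0
 4  4  0  0
64  0  0  0
 8 64  0  0

Answer: 4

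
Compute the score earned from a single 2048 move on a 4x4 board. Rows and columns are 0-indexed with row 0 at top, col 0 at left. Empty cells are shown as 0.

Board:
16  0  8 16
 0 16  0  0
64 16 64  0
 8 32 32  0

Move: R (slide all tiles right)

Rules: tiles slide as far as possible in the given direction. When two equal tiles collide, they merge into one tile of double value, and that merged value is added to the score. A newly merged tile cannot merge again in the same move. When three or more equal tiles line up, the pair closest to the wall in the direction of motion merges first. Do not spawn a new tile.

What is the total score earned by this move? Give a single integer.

Slide right:
row 0: [16, 0, 8, 16] -> [0, 16, 8, 16]  score +0 (running 0)
row 1: [0, 16, 0, 0] -> [0, 0, 0, 16]  score +0 (running 0)
row 2: [64, 16, 64, 0] -> [0, 64, 16, 64]  score +0 (running 0)
row 3: [8, 32, 32, 0] -> [0, 0, 8, 64]  score +64 (running 64)
Board after move:
 0 16  8 16
 0  0  0 16
 0 64 16 64
 0  0  8 64

Answer: 64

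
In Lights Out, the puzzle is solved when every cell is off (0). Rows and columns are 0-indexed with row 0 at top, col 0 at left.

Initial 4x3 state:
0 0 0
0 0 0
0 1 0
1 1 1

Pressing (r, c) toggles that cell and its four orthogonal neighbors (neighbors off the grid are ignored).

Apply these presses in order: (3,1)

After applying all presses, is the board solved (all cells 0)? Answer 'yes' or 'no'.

Answer: yes

Derivation:
After press 1 at (3,1):
0 0 0
0 0 0
0 0 0
0 0 0

Lights still on: 0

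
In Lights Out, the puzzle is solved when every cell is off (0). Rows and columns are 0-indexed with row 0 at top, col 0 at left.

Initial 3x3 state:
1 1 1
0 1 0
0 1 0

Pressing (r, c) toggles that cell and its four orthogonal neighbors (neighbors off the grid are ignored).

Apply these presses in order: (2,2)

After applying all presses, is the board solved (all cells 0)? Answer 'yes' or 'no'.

After press 1 at (2,2):
1 1 1
0 1 1
0 0 1

Lights still on: 6

Answer: no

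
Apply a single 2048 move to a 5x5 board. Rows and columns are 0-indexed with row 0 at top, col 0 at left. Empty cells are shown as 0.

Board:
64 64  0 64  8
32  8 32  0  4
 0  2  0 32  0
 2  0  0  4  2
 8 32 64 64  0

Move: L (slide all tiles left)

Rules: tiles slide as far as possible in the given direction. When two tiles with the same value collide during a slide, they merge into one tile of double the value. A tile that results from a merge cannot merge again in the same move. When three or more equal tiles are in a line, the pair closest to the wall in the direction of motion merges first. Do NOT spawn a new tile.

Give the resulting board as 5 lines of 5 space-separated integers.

Answer: 128  64   8   0   0
 32   8  32   4   0
  2  32   0   0   0
  2   4   2   0   0
  8  32 128   0   0

Derivation:
Slide left:
row 0: [64, 64, 0, 64, 8] -> [128, 64, 8, 0, 0]
row 1: [32, 8, 32, 0, 4] -> [32, 8, 32, 4, 0]
row 2: [0, 2, 0, 32, 0] -> [2, 32, 0, 0, 0]
row 3: [2, 0, 0, 4, 2] -> [2, 4, 2, 0, 0]
row 4: [8, 32, 64, 64, 0] -> [8, 32, 128, 0, 0]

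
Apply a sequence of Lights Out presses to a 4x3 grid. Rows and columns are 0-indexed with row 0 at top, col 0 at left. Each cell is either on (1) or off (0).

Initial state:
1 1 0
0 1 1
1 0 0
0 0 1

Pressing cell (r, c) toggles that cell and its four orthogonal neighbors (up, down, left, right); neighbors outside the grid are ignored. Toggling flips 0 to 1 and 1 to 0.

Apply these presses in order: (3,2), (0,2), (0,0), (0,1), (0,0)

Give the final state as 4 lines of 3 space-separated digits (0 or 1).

After press 1 at (3,2):
1 1 0
0 1 1
1 0 1
0 1 0

After press 2 at (0,2):
1 0 1
0 1 0
1 0 1
0 1 0

After press 3 at (0,0):
0 1 1
1 1 0
1 0 1
0 1 0

After press 4 at (0,1):
1 0 0
1 0 0
1 0 1
0 1 0

After press 5 at (0,0):
0 1 0
0 0 0
1 0 1
0 1 0

Answer: 0 1 0
0 0 0
1 0 1
0 1 0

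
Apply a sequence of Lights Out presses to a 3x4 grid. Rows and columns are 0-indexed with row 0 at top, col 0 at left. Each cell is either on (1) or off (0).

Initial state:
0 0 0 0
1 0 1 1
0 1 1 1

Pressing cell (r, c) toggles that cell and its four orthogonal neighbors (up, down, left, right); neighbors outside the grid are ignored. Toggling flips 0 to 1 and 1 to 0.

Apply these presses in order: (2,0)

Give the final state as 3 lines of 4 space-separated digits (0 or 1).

After press 1 at (2,0):
0 0 0 0
0 0 1 1
1 0 1 1

Answer: 0 0 0 0
0 0 1 1
1 0 1 1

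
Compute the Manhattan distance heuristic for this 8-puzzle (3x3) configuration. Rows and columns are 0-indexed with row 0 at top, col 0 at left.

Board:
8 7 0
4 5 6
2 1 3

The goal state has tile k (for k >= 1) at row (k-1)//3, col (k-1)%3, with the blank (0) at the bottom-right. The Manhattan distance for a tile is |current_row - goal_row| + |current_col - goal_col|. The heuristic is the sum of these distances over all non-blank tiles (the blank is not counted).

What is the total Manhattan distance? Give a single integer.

Answer: 14

Derivation:
Tile 8: (0,0)->(2,1) = 3
Tile 7: (0,1)->(2,0) = 3
Tile 4: (1,0)->(1,0) = 0
Tile 5: (1,1)->(1,1) = 0
Tile 6: (1,2)->(1,2) = 0
Tile 2: (2,0)->(0,1) = 3
Tile 1: (2,1)->(0,0) = 3
Tile 3: (2,2)->(0,2) = 2
Sum: 3 + 3 + 0 + 0 + 0 + 3 + 3 + 2 = 14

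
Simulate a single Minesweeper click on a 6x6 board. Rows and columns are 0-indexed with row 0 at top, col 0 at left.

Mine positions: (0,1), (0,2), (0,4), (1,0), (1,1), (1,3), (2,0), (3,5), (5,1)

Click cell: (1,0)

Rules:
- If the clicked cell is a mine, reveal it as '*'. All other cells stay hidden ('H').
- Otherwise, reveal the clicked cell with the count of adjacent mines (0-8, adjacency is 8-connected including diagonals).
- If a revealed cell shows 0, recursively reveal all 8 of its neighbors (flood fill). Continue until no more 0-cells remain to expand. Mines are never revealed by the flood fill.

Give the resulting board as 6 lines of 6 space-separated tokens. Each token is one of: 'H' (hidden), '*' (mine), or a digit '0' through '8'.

H H H H H H
* H H H H H
H H H H H H
H H H H H H
H H H H H H
H H H H H H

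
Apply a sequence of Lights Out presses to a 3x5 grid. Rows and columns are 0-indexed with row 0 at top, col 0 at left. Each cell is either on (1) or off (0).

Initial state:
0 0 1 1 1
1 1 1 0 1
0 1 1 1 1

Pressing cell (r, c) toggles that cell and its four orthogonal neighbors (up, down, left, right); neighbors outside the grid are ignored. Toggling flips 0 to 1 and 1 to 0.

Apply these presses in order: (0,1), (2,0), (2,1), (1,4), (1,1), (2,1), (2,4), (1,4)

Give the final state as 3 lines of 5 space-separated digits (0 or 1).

After press 1 at (0,1):
1 1 0 1 1
1 0 1 0 1
0 1 1 1 1

After press 2 at (2,0):
1 1 0 1 1
0 0 1 0 1
1 0 1 1 1

After press 3 at (2,1):
1 1 0 1 1
0 1 1 0 1
0 1 0 1 1

After press 4 at (1,4):
1 1 0 1 0
0 1 1 1 0
0 1 0 1 0

After press 5 at (1,1):
1 0 0 1 0
1 0 0 1 0
0 0 0 1 0

After press 6 at (2,1):
1 0 0 1 0
1 1 0 1 0
1 1 1 1 0

After press 7 at (2,4):
1 0 0 1 0
1 1 0 1 1
1 1 1 0 1

After press 8 at (1,4):
1 0 0 1 1
1 1 0 0 0
1 1 1 0 0

Answer: 1 0 0 1 1
1 1 0 0 0
1 1 1 0 0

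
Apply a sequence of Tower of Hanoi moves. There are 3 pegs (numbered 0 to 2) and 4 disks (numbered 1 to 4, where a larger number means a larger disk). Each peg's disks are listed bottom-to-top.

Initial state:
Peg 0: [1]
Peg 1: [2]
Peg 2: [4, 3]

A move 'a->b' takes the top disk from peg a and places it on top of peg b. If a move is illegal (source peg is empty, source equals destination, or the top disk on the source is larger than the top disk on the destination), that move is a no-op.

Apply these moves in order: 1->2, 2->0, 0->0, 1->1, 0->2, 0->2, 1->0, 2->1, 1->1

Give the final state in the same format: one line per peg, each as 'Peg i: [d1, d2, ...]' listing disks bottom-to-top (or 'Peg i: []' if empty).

Answer: Peg 0: []
Peg 1: [1]
Peg 2: [4, 3, 2]

Derivation:
After move 1 (1->2):
Peg 0: [1]
Peg 1: []
Peg 2: [4, 3, 2]

After move 2 (2->0):
Peg 0: [1]
Peg 1: []
Peg 2: [4, 3, 2]

After move 3 (0->0):
Peg 0: [1]
Peg 1: []
Peg 2: [4, 3, 2]

After move 4 (1->1):
Peg 0: [1]
Peg 1: []
Peg 2: [4, 3, 2]

After move 5 (0->2):
Peg 0: []
Peg 1: []
Peg 2: [4, 3, 2, 1]

After move 6 (0->2):
Peg 0: []
Peg 1: []
Peg 2: [4, 3, 2, 1]

After move 7 (1->0):
Peg 0: []
Peg 1: []
Peg 2: [4, 3, 2, 1]

After move 8 (2->1):
Peg 0: []
Peg 1: [1]
Peg 2: [4, 3, 2]

After move 9 (1->1):
Peg 0: []
Peg 1: [1]
Peg 2: [4, 3, 2]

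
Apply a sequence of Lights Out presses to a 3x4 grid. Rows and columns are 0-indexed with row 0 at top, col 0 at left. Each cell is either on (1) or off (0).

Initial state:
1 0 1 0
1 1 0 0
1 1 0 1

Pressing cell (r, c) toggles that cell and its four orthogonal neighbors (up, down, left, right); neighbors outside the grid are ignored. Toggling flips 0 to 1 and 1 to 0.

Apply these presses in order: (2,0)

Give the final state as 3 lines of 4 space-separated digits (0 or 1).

Answer: 1 0 1 0
0 1 0 0
0 0 0 1

Derivation:
After press 1 at (2,0):
1 0 1 0
0 1 0 0
0 0 0 1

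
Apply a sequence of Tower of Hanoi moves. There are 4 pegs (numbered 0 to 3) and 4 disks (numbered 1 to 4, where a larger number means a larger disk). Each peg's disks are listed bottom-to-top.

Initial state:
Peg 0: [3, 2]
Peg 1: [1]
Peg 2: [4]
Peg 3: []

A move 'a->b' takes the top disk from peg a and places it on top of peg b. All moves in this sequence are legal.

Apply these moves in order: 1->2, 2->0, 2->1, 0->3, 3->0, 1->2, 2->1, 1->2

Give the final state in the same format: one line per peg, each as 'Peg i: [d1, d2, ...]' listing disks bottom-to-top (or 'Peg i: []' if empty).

Answer: Peg 0: [3, 2, 1]
Peg 1: []
Peg 2: [4]
Peg 3: []

Derivation:
After move 1 (1->2):
Peg 0: [3, 2]
Peg 1: []
Peg 2: [4, 1]
Peg 3: []

After move 2 (2->0):
Peg 0: [3, 2, 1]
Peg 1: []
Peg 2: [4]
Peg 3: []

After move 3 (2->1):
Peg 0: [3, 2, 1]
Peg 1: [4]
Peg 2: []
Peg 3: []

After move 4 (0->3):
Peg 0: [3, 2]
Peg 1: [4]
Peg 2: []
Peg 3: [1]

After move 5 (3->0):
Peg 0: [3, 2, 1]
Peg 1: [4]
Peg 2: []
Peg 3: []

After move 6 (1->2):
Peg 0: [3, 2, 1]
Peg 1: []
Peg 2: [4]
Peg 3: []

After move 7 (2->1):
Peg 0: [3, 2, 1]
Peg 1: [4]
Peg 2: []
Peg 3: []

After move 8 (1->2):
Peg 0: [3, 2, 1]
Peg 1: []
Peg 2: [4]
Peg 3: []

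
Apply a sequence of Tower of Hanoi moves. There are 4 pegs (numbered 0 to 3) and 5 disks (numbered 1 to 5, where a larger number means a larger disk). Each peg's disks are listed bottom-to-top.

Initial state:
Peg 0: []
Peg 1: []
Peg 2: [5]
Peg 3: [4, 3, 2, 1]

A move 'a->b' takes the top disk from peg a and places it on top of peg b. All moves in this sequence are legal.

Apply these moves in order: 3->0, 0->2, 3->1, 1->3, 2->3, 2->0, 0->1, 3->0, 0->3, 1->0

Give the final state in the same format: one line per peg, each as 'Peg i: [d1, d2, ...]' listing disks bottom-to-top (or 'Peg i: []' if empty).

Answer: Peg 0: [5]
Peg 1: []
Peg 2: []
Peg 3: [4, 3, 2, 1]

Derivation:
After move 1 (3->0):
Peg 0: [1]
Peg 1: []
Peg 2: [5]
Peg 3: [4, 3, 2]

After move 2 (0->2):
Peg 0: []
Peg 1: []
Peg 2: [5, 1]
Peg 3: [4, 3, 2]

After move 3 (3->1):
Peg 0: []
Peg 1: [2]
Peg 2: [5, 1]
Peg 3: [4, 3]

After move 4 (1->3):
Peg 0: []
Peg 1: []
Peg 2: [5, 1]
Peg 3: [4, 3, 2]

After move 5 (2->3):
Peg 0: []
Peg 1: []
Peg 2: [5]
Peg 3: [4, 3, 2, 1]

After move 6 (2->0):
Peg 0: [5]
Peg 1: []
Peg 2: []
Peg 3: [4, 3, 2, 1]

After move 7 (0->1):
Peg 0: []
Peg 1: [5]
Peg 2: []
Peg 3: [4, 3, 2, 1]

After move 8 (3->0):
Peg 0: [1]
Peg 1: [5]
Peg 2: []
Peg 3: [4, 3, 2]

After move 9 (0->3):
Peg 0: []
Peg 1: [5]
Peg 2: []
Peg 3: [4, 3, 2, 1]

After move 10 (1->0):
Peg 0: [5]
Peg 1: []
Peg 2: []
Peg 3: [4, 3, 2, 1]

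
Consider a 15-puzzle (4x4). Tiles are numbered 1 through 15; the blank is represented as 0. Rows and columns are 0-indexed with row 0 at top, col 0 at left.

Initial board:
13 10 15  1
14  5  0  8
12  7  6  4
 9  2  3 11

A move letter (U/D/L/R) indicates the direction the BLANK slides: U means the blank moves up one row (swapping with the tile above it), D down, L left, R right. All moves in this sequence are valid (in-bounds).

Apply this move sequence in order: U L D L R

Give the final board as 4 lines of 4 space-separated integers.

Answer: 13  5 10  1
14  0 15  8
12  7  6  4
 9  2  3 11

Derivation:
After move 1 (U):
13 10  0  1
14  5 15  8
12  7  6  4
 9  2  3 11

After move 2 (L):
13  0 10  1
14  5 15  8
12  7  6  4
 9  2  3 11

After move 3 (D):
13  5 10  1
14  0 15  8
12  7  6  4
 9  2  3 11

After move 4 (L):
13  5 10  1
 0 14 15  8
12  7  6  4
 9  2  3 11

After move 5 (R):
13  5 10  1
14  0 15  8
12  7  6  4
 9  2  3 11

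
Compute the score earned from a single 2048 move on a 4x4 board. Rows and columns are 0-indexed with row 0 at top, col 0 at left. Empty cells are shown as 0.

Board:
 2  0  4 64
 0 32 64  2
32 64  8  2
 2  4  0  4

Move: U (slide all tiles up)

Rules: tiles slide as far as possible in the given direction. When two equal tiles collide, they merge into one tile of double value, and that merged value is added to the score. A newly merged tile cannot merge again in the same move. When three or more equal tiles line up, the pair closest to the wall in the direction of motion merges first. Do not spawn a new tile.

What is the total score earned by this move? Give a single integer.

Slide up:
col 0: [2, 0, 32, 2] -> [2, 32, 2, 0]  score +0 (running 0)
col 1: [0, 32, 64, 4] -> [32, 64, 4, 0]  score +0 (running 0)
col 2: [4, 64, 8, 0] -> [4, 64, 8, 0]  score +0 (running 0)
col 3: [64, 2, 2, 4] -> [64, 4, 4, 0]  score +4 (running 4)
Board after move:
 2 32  4 64
32 64 64  4
 2  4  8  4
 0  0  0  0

Answer: 4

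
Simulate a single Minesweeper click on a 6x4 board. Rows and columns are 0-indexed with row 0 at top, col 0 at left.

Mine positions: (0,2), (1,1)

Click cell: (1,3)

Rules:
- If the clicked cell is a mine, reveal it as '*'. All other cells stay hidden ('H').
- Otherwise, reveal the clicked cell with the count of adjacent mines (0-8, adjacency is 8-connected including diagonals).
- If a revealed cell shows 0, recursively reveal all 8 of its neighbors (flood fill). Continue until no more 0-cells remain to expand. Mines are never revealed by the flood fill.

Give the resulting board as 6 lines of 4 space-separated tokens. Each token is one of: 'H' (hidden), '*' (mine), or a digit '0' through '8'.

H H H H
H H H 1
H H H H
H H H H
H H H H
H H H H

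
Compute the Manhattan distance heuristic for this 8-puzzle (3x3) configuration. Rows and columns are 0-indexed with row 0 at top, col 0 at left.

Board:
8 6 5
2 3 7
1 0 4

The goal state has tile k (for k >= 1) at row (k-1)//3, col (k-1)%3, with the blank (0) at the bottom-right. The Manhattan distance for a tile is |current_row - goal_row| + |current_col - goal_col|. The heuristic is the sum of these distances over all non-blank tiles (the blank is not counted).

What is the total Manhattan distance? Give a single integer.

Tile 8: (0,0)->(2,1) = 3
Tile 6: (0,1)->(1,2) = 2
Tile 5: (0,2)->(1,1) = 2
Tile 2: (1,0)->(0,1) = 2
Tile 3: (1,1)->(0,2) = 2
Tile 7: (1,2)->(2,0) = 3
Tile 1: (2,0)->(0,0) = 2
Tile 4: (2,2)->(1,0) = 3
Sum: 3 + 2 + 2 + 2 + 2 + 3 + 2 + 3 = 19

Answer: 19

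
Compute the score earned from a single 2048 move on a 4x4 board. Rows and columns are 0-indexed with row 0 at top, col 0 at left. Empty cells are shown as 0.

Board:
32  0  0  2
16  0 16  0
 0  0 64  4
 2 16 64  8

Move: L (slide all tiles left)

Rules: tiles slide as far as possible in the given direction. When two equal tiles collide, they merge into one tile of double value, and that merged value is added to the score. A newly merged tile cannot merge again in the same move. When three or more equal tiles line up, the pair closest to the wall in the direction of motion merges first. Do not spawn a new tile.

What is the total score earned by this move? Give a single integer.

Answer: 32

Derivation:
Slide left:
row 0: [32, 0, 0, 2] -> [32, 2, 0, 0]  score +0 (running 0)
row 1: [16, 0, 16, 0] -> [32, 0, 0, 0]  score +32 (running 32)
row 2: [0, 0, 64, 4] -> [64, 4, 0, 0]  score +0 (running 32)
row 3: [2, 16, 64, 8] -> [2, 16, 64, 8]  score +0 (running 32)
Board after move:
32  2  0  0
32  0  0  0
64  4  0  0
 2 16 64  8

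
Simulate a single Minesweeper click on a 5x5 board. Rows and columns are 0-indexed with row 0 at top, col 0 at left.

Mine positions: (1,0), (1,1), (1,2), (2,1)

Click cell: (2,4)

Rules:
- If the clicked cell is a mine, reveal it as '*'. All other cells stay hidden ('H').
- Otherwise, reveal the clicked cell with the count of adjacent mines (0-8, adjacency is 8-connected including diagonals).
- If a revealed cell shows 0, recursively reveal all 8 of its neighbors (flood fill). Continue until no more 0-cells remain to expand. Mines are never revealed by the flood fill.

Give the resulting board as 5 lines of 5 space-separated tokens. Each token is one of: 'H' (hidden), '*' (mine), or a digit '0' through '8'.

H H H 1 0
H H H 1 0
H H 3 1 0
1 1 1 0 0
0 0 0 0 0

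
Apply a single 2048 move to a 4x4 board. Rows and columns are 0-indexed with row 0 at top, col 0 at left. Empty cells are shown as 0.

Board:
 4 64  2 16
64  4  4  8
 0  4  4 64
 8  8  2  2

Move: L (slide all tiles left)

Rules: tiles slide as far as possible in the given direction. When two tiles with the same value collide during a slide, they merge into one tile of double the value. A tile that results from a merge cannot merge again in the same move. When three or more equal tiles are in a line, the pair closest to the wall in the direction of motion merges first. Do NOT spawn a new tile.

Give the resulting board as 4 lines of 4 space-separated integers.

Answer:  4 64  2 16
64  8  8  0
 8 64  0  0
16  4  0  0

Derivation:
Slide left:
row 0: [4, 64, 2, 16] -> [4, 64, 2, 16]
row 1: [64, 4, 4, 8] -> [64, 8, 8, 0]
row 2: [0, 4, 4, 64] -> [8, 64, 0, 0]
row 3: [8, 8, 2, 2] -> [16, 4, 0, 0]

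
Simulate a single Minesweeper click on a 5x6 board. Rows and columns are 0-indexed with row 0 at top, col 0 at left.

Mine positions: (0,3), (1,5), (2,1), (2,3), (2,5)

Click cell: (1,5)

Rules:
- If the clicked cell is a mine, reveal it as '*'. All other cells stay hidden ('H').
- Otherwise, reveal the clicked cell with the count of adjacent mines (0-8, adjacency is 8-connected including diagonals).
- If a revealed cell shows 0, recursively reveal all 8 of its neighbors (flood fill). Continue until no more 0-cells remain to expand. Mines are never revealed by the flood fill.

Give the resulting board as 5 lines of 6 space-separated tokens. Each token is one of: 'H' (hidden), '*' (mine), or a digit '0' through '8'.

H H H H H H
H H H H H *
H H H H H H
H H H H H H
H H H H H H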